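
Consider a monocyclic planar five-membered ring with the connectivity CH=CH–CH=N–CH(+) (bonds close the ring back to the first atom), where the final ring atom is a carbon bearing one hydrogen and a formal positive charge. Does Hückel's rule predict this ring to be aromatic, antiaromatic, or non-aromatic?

Every ring atom contributes a p orbital perpendicular to the ring (each doubly-bonded ring atom is sp² with one p-orbital electron; each sp² =N– keeps its lone pair in-plane and puts one electron into the π system; the carbocation has an empty p orbital), so the π system is cyclic and fully conjugated.
Adding the contributions, 2 × 2 = 4 from the double-bond units + 0 from the CH(+) atom = 4.
4 = 4(1); a planar, fully conjugated 4n system is antiaromatic.

Antiaromatic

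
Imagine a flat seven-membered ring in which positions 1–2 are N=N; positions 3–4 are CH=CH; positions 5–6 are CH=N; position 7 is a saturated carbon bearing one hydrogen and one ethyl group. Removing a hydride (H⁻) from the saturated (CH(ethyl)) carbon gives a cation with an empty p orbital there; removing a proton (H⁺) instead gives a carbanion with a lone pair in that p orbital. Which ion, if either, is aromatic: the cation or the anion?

Both ions have a continuous loop of p orbitals — each ring atom is sp².
Cation: 3 × 2 + 0 = 6 π electrons → 4(1)+2, aromatic.
Anion: 3 × 2 + 2 = 8 π electrons → 4(2), antiaromatic.

The cation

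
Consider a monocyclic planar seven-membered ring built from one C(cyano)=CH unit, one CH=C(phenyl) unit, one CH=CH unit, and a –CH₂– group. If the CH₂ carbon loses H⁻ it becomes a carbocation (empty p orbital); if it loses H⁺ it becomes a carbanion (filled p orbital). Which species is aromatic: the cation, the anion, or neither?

In both ions every ring atom is sp² and contributes a p orbital, so both rings are fully conjugated.
Cation: 3 × 2 + 0 = 6 π electrons → 4(1)+2, aromatic.
Anion: 3 × 2 + 2 = 8 π electrons → 4(2), antiaromatic.

The cation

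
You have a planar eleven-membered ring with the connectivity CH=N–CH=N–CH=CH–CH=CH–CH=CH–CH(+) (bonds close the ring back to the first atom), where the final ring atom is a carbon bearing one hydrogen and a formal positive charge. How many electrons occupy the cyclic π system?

Every ring atom contributes a p orbital perpendicular to the ring (every atom in a ring double bond is sp² and brings one electron to the p orbital; each =N– nitrogen is pyridine-type (lone pair in the sp² plane, one electron in the p orbital); the carbocation has an empty p orbital), so the π system is cyclic and fully conjugated.
Counting π electrons: 5 × 2 = 10 from the double-bond units + 0 from the CH(+) atom = 10.

10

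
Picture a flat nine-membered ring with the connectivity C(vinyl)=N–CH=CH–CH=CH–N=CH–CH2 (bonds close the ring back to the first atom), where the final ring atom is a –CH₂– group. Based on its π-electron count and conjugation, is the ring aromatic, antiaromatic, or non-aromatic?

Non-aromatic

The CH2 carbon is saturated: the tetrahedral CH₂ carbon is sp³ and has no p orbital in the ring π system. Conjugation is not continuous around the ring.
A ring that is not fully conjugated cannot be aromatic or antiaromatic regardless of its π-electron count.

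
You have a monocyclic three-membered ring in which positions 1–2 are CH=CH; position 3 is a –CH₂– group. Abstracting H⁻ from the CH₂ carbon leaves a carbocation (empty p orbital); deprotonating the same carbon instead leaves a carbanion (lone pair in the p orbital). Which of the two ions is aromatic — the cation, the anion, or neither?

The cation

In both ions every ring atom is sp² and contributes a p orbital, so both rings are fully conjugated.
Cation: 1 × 2 + 0 = 2 π electrons → 4(0)+2, aromatic.
Anion: 1 × 2 + 2 = 4 π electrons → 4(1), antiaromatic.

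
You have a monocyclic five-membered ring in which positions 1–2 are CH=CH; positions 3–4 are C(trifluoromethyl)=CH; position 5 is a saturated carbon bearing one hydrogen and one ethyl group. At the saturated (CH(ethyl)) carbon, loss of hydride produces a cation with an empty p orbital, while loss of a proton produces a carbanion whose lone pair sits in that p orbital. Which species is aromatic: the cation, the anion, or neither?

Once that carbon is sp², every ring atom has a p orbital and both ions are fully conjugated.
Cation: 2 × 2 + 0 = 4 π electrons → 4(1), antiaromatic.
Anion: 2 × 2 + 2 = 6 π electrons → 4(1)+2, aromatic.

The anion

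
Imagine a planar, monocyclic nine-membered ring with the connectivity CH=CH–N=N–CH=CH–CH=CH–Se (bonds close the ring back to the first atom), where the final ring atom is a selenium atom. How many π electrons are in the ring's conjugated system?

10

The p orbitals form a continuous loop: each doubly-bonded ring atom is sp² with one p-orbital electron; the doubly-bonded nitrogens are pyridine-type — their lone pairs lie in the ring plane, leaving one electron in the p orbital; the selenium donates one lone pair from its p orbital. The ring is fully conjugated.
Tallying contributions gives 4 × 2 = 8 from the double-bond units + 2 from the Se atom = 10.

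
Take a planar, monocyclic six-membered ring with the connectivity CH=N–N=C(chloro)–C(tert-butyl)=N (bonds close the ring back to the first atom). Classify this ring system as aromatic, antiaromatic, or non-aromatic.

Aromatic

Check conjugation: every atom in a ring double bond is sp² and brings one electron to the p orbital; the doubly-bonded nitrogens are pyridine-type — their lone pairs lie in the ring plane, leaving one electron in the p orbital — every position has a p orbital, so the cyclic π system is continuous.
π-electron count: 3 × 2 = 6 from the 3 double-bond units.
Since 6 = 4·1 + 2, the ring meets the 4n+2 criterion.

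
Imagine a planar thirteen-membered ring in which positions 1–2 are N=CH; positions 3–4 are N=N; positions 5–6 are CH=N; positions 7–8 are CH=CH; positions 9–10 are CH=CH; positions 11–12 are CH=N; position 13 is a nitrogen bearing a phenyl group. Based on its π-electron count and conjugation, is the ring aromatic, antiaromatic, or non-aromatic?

Aromatic

Every ring atom contributes a p orbital perpendicular to the ring (each doubly-bonded ring atom is sp² with one p-orbital electron; the doubly-bonded nitrogens are pyridine-type — their lone pairs lie in the ring plane, leaving one electron in the p orbital; the pyrrole-type nitrogen donates its lone pair from the p orbital), so the π system is cyclic and fully conjugated.
Adding the contributions, 6 × 2 = 12 from the double-bond units + 2 from the N(phenyl) atom = 14.
With 14 π electrons (n = 3), the Hückel 4n+2 condition holds.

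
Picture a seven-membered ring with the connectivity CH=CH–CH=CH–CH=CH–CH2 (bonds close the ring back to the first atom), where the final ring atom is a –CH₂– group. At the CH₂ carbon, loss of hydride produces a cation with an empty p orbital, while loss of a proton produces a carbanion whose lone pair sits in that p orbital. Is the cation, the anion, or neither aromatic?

In either ion the ring is fully conjugated: every atom, including the new sp² carbon, supplies a p orbital.
Cation: 3 × 2 + 0 = 6 π electrons → 4(1)+2, aromatic.
Anion: 3 × 2 + 2 = 8 π electrons → 4(2), antiaromatic.

The cation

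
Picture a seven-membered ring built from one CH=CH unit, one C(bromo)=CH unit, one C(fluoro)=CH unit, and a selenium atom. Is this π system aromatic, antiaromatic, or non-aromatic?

Antiaromatic

The p orbitals form a continuous loop: the double-bond atoms are sp², each contributing one p electron; the selenium donates one lone pair from its p orbital. The ring is fully conjugated.
Tallying contributions gives 3 × 2 = 6 from the double-bond units + 2 from the Se atom = 8.
A 4n π count (8, n = 2) in a planar conjugated ring means antiaromatic.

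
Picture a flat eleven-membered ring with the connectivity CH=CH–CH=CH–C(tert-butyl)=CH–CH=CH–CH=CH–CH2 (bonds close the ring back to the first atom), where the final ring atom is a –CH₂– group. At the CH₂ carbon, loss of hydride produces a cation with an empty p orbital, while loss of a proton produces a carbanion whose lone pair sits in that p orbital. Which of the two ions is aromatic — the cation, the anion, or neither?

The cation

Once that carbon is sp², every ring atom has a p orbital and both ions are fully conjugated.
Cation: 5 × 2 + 0 = 10 π electrons → 4(2)+2, aromatic.
Anion: 5 × 2 + 2 = 12 π electrons → 4(3), antiaromatic.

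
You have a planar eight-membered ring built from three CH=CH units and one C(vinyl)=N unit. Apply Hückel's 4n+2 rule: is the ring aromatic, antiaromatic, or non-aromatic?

Antiaromatic

The p orbitals form a continuous loop: each doubly-bonded ring atom is sp² with one p-orbital electron; each =N– nitrogen is pyridine-type (lone pair in the sp² plane, one electron in the p orbital). The ring is fully conjugated.
π-electron count: 4 × 2 = 8 from the 4 double-bond units.
8 = 4(2); a planar, fully conjugated 4n system is antiaromatic.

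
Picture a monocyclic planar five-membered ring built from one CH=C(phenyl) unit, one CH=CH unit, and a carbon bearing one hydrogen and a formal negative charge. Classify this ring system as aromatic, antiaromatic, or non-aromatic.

Aromatic

The p orbitals form a continuous loop: every atom in a ring double bond is sp² and brings one electron to the p orbital; the carbanion's lone pair occupies the p orbital. The ring is fully conjugated.
π-electron count: 2 × 2 = 4 from the double-bond units + 2 from the CH(-) atom = 6.
That gives a 4n+2 count (6, n = 1).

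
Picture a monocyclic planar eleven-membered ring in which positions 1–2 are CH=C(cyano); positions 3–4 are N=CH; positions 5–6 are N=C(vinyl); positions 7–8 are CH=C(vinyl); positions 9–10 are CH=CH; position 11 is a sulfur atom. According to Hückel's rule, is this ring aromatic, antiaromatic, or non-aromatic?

Antiaromatic

Check conjugation: each doubly-bonded ring atom is sp² with one p-orbital electron; each sp² =N– keeps its lone pair in-plane and puts one electron into the π system; the sulfur donates one lone pair from its p orbital — every position has a p orbital, so the cyclic π system is continuous.
π-electron count: 5 × 2 = 10 from the double-bond units + 2 from the S atom = 12.
A 4n π count (12, n = 3) in a planar conjugated ring means antiaromatic.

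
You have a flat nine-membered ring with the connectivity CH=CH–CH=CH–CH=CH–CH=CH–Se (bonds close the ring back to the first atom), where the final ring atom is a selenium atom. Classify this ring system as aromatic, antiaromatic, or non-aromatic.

Aromatic

The p orbitals form a continuous loop: every atom in a ring double bond is sp² and brings one electron to the p orbital; the selenium donates one lone pair from its p orbital. The ring is fully conjugated.
Counting π electrons: 4 × 2 = 8 from the double-bond units + 2 from the Se atom = 10.
That gives a 4n+2 count (10, n = 2).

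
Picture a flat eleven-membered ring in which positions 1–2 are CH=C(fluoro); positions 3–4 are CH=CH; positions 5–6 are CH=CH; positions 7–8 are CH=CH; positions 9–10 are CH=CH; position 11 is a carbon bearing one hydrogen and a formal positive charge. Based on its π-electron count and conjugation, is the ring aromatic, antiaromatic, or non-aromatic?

Every ring atom contributes a p orbital perpendicular to the ring (the double-bond atoms are sp², each contributing one p electron; the carbocation has an empty p orbital), so the π system is cyclic and fully conjugated.
Adding the contributions, 5 × 2 = 10 from the double-bond units + 0 from the CH(+) atom = 10.
With 10 π electrons (n = 2), the Hückel 4n+2 condition holds.

Aromatic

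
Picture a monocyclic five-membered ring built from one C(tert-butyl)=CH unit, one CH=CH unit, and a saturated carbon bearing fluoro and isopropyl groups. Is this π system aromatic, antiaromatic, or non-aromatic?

Non-aromatic

Because that saturated carbon is sp³ and has no p orbital in the ring π system at the C(fluoro)(isopropyl) position, the π system cannot extend all the way around the ring.
Without a continuous loop of overlapping p orbitals the Hückel electron count never comes into play.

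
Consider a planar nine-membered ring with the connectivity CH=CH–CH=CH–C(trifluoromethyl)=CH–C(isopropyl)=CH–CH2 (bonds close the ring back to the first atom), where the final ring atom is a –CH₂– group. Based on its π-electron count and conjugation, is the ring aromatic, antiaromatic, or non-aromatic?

The CH2 position has four σ bonds — the tetrahedral CH₂ carbon is sp³ and has no p orbital in the ring π system — so the cyclic conjugation is interrupted.
Hückel's rule only applies to fully conjugated rings, so this one is simply non-aromatic.

Non-aromatic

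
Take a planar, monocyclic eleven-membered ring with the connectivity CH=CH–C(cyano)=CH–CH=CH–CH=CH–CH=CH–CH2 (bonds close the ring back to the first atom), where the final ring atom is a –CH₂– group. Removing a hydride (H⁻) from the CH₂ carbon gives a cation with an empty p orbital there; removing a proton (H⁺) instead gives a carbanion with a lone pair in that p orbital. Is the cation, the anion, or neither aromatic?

In both ions every ring atom is sp² and contributes a p orbital, so both rings are fully conjugated.
Cation: 5 × 2 + 0 = 10 π electrons → 4(2)+2, aromatic.
Anion: 5 × 2 + 2 = 12 π electrons → 4(3), antiaromatic.

The cation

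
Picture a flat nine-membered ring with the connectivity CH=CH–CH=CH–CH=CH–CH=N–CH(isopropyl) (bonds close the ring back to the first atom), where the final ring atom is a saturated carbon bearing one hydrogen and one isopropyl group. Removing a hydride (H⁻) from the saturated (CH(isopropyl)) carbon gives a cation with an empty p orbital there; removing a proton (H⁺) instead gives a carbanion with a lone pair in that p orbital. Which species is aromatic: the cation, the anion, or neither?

In both ions every ring atom is sp² and contributes a p orbital, so both rings are fully conjugated.
Cation: 4 × 2 + 0 = 8 π electrons → 4(2), antiaromatic.
Anion: 4 × 2 + 2 = 10 π electrons → 4(2)+2, aromatic.

The anion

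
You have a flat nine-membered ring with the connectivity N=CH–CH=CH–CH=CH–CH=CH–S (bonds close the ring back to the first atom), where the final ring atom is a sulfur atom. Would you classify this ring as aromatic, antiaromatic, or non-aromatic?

The p orbitals form a continuous loop: the double-bond atoms are sp², each contributing one p electron; each =N– nitrogen is pyridine-type (lone pair in the sp² plane, one electron in the p orbital); the sulfur donates one lone pair from its p orbital. The ring is fully conjugated.
Adding the contributions, 4 × 2 = 8 from the double-bond units + 2 from the S atom = 10.
Since 10 = 4·2 + 2, the ring meets the 4n+2 criterion.

Aromatic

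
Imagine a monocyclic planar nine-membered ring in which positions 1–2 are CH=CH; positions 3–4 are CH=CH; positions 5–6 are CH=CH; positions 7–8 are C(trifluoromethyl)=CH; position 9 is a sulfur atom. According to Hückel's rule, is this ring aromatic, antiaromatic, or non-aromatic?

Every ring atom contributes a p orbital perpendicular to the ring (the double-bond atoms are sp², each contributing one p electron; the sulfur donates one lone pair from its p orbital), so the π system is cyclic and fully conjugated.
Tallying contributions gives 4 × 2 = 8 from the double-bond units + 2 from the S atom = 10.
With 10 π electrons (n = 2), the Hückel 4n+2 condition holds.

Aromatic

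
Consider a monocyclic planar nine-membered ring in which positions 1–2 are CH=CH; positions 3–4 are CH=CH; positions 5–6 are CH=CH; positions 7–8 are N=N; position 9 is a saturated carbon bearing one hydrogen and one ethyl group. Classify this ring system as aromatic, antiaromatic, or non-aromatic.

Non-aromatic

At the CH(ethyl) position, that saturated carbon is sp³ and has no p orbital in the ring π system; the ring's p-orbital overlap is broken there.
A ring that is not fully conjugated cannot be aromatic or antiaromatic regardless of its π-electron count.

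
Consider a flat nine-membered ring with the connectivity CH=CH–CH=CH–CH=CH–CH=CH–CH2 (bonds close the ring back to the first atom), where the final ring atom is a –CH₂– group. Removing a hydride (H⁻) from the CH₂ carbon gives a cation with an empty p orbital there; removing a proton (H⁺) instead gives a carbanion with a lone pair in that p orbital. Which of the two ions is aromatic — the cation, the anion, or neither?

In both ions every ring atom is sp² and contributes a p orbital, so both rings are fully conjugated.
Cation: 4 × 2 + 0 = 8 π electrons → 4(2), antiaromatic.
Anion: 4 × 2 + 2 = 10 π electrons → 4(2)+2, aromatic.

The anion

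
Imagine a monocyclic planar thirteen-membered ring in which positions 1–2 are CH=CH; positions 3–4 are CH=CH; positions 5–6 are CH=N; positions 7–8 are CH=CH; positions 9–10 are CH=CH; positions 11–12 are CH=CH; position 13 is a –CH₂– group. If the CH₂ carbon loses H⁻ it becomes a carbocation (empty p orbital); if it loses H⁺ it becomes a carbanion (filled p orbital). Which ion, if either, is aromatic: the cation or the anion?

The anion

Both ions have a continuous loop of p orbitals — each ring atom is sp².
Cation: 6 × 2 + 0 = 12 π electrons → 4(3), antiaromatic.
Anion: 6 × 2 + 2 = 14 π electrons → 4(3)+2, aromatic.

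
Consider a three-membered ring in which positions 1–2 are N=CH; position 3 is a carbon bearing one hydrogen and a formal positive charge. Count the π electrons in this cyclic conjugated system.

2

The p orbitals form a continuous loop: each doubly-bonded ring atom is sp² with one p-orbital electron; each sp² =N– keeps its lone pair in-plane and puts one electron into the π system; the carbocation has an empty p orbital. The ring is fully conjugated.
Tallying contributions gives 1 × 2 = 2 from the double-bond unit + 0 from the CH(+) atom = 2.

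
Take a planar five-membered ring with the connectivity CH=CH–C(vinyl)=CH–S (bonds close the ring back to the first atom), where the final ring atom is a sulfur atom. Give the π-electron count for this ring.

6

Check conjugation: the double-bond atoms are sp², each contributing one p electron; the sulfur donates one lone pair from its p orbital — every position has a p orbital, so the cyclic π system is continuous.
Tallying contributions gives 2 × 2 = 4 from the double-bond units + 2 from the S atom = 6.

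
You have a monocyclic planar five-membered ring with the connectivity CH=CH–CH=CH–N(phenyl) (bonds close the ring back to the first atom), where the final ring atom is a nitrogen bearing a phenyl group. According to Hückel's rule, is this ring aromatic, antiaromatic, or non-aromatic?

Every ring atom contributes a p orbital perpendicular to the ring (each doubly-bonded ring atom is sp² with one p-orbital electron; the pyrrole-type nitrogen donates its lone pair from the p orbital), so the π system is cyclic and fully conjugated.
Counting π electrons: 2 × 2 = 4 from the double-bond units + 2 from the N(phenyl) atom = 6.
Since 6 = 4·1 + 2, the ring meets the 4n+2 criterion.

Aromatic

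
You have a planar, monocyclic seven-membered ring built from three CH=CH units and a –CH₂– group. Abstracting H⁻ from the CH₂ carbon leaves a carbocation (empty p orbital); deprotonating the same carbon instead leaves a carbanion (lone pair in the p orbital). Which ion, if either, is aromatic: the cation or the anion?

The cation

In either ion the ring is fully conjugated: every atom, including the new sp² carbon, supplies a p orbital.
Cation: 3 × 2 + 0 = 6 π electrons → 4(1)+2, aromatic.
Anion: 3 × 2 + 2 = 8 π electrons → 4(2), antiaromatic.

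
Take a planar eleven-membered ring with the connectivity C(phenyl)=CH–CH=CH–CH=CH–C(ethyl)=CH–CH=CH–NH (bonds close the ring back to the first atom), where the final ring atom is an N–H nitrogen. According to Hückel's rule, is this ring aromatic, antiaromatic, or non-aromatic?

Antiaromatic

Check conjugation: every atom in a ring double bond is sp² and brings one electron to the p orbital; the pyrrole-type nitrogen donates its lone pair from the p orbital — every position has a p orbital, so the cyclic π system is continuous.
Tallying contributions gives 5 × 2 = 10 from the double-bond units + 2 from the NH atom = 12.
With 12 = 4·3 π electrons, Hückel's rule classifies the planar ring as antiaromatic.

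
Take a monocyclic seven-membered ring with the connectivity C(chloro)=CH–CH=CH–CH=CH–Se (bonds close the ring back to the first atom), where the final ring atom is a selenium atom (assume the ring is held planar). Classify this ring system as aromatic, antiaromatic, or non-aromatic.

Antiaromatic

Check conjugation: the double-bond atoms are sp², each contributing one p electron; the selenium donates one lone pair from its p orbital — every position has a p orbital, so the cyclic π system is continuous.
Adding the contributions, 3 × 2 = 6 from the double-bond units + 2 from the Se atom = 8.
8 = 4(2); a planar, fully conjugated 4n system is antiaromatic.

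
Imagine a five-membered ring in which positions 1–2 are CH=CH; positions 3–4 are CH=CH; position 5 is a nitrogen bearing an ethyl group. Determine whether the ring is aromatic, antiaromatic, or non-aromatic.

Aromatic

All ring atoms are sp² and supply a p orbital to the ring (every atom in a ring double bond is sp² and brings one electron to the p orbital; the pyrrole-type nitrogen donates its lone pair from the p orbital); the conjugation is uninterrupted.
Tallying contributions gives 2 × 2 = 4 from the double-bond units + 2 from the N(ethyl) atom = 6.
With 6 π electrons (n = 1), the Hückel 4n+2 condition holds.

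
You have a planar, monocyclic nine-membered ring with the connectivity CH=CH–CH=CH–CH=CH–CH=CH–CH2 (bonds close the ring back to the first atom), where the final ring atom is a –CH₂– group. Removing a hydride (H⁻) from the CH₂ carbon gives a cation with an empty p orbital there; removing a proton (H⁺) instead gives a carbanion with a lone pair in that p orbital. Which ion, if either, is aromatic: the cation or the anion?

The anion

In either ion the ring is fully conjugated: every atom, including the new sp² carbon, supplies a p orbital.
Cation: 4 × 2 + 0 = 8 π electrons → 4(2), antiaromatic.
Anion: 4 × 2 + 2 = 10 π electrons → 4(2)+2, aromatic.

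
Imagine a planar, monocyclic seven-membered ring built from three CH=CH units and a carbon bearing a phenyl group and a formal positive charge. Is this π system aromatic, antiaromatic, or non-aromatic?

Check conjugation: every atom in a ring double bond is sp² and brings one electron to the p orbital; the carbocation has an empty p orbital — every position has a p orbital, so the cyclic π system is continuous.
Adding the contributions, 3 × 2 = 6 from the double-bond units + 0 from the C(phenyl)(+) atom = 6.
6 = 4(1) + 2, which satisfies Hückel's 4n+2 rule.

Aromatic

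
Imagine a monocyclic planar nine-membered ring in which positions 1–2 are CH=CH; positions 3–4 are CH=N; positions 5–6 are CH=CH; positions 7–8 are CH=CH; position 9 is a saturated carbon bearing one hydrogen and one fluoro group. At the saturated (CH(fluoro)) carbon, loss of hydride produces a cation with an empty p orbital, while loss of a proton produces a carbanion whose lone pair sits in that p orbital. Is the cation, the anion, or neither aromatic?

The anion

Once that carbon is sp², every ring atom has a p orbital and both ions are fully conjugated.
Cation: 4 × 2 + 0 = 8 π electrons → 4(2), antiaromatic.
Anion: 4 × 2 + 2 = 10 π electrons → 4(2)+2, aromatic.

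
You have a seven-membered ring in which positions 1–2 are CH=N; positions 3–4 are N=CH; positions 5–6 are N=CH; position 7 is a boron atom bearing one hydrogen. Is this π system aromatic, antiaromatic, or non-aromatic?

The p orbitals form a continuous loop: each doubly-bonded ring atom is sp² with one p-orbital electron; each =N– nitrogen is pyridine-type (lone pair in the sp² plane, one electron in the p orbital); the boron has an empty p orbital. The ring is fully conjugated.
Counting π electrons: 3 × 2 = 6 from the double-bond units + 0 from the BH atom = 6.
That gives a 4n+2 count (6, n = 1).

Aromatic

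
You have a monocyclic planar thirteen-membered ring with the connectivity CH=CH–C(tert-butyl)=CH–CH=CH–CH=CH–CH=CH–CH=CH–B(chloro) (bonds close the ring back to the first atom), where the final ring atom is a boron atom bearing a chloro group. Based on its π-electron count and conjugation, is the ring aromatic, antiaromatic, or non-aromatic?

Antiaromatic

Check conjugation: the double-bond atoms are sp², each contributing one p electron; the boron has an empty p orbital — every position has a p orbital, so the cyclic π system is continuous.
Adding the contributions, 6 × 2 = 12 from the double-bond units + 0 from the B(chloro) atom = 12.
A 4n π count (12, n = 3) in a planar conjugated ring means antiaromatic.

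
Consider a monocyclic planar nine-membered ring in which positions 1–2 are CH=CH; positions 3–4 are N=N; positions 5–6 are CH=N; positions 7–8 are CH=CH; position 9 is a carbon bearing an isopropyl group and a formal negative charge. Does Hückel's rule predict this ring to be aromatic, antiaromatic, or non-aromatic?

Aromatic

All ring atoms are sp² and supply a p orbital to the ring (every atom in a ring double bond is sp² and brings one electron to the p orbital; each sp² =N– keeps its lone pair in-plane and puts one electron into the π system; the carbanion's lone pair occupies the p orbital); the conjugation is uninterrupted.
Adding the contributions, 4 × 2 = 8 from the double-bond units + 2 from the C(isopropyl)(-) atom = 10.
With 10 π electrons (n = 2), the Hückel 4n+2 condition holds.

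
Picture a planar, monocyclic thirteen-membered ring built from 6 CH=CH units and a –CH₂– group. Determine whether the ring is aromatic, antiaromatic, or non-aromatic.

At the CH2 position, the tetrahedral CH₂ carbon is sp³ and has no p orbital in the ring π system; the ring's p-orbital overlap is broken there.
Broken conjugation rules out both aromaticity and antiaromaticity.

Non-aromatic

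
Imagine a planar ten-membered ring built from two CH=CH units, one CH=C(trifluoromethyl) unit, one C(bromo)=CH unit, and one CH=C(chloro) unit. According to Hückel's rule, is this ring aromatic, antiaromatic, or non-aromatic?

Aromatic

Every ring atom contributes a p orbital perpendicular to the ring (each doubly-bonded ring atom is sp² with one p-orbital electron), so the π system is cyclic and fully conjugated.
π-electron count: 5 × 2 = 10 from the 5 double-bond units.
That gives a 4n+2 count (10, n = 2).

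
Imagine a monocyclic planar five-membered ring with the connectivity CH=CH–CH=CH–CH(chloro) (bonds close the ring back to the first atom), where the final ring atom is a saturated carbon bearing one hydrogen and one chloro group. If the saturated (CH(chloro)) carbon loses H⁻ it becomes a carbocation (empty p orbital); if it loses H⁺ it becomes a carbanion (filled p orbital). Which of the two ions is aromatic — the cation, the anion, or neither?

Both ions have a continuous loop of p orbitals — each ring atom is sp².
Cation: 2 × 2 + 0 = 4 π electrons → 4(1), antiaromatic.
Anion: 2 × 2 + 2 = 6 π electrons → 4(1)+2, aromatic.

The anion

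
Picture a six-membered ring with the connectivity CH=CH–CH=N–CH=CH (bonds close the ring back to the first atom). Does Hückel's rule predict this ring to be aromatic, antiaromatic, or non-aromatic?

Aromatic

All ring atoms are sp² and supply a p orbital to the ring (each doubly-bonded ring atom is sp² with one p-orbital electron; each =N– nitrogen is pyridine-type (lone pair in the sp² plane, one electron in the p orbital)); the conjugation is uninterrupted.
Counting π electrons: 3 × 2 = 6 from the 3 double-bond units.
Since 6 = 4·1 + 2, the ring meets the 4n+2 criterion.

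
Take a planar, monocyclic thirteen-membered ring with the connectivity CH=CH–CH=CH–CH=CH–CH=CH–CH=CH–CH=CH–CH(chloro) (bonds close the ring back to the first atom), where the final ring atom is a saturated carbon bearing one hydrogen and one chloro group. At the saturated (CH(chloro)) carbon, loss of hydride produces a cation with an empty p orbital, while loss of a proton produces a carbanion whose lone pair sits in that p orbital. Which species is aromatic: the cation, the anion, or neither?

Both ions have a continuous loop of p orbitals — each ring atom is sp².
Cation: 6 × 2 + 0 = 12 π electrons → 4(3), antiaromatic.
Anion: 6 × 2 + 2 = 14 π electrons → 4(3)+2, aromatic.

The anion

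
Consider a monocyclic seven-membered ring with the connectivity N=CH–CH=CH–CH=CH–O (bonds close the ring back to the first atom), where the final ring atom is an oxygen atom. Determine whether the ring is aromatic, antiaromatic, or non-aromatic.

Check conjugation: every atom in a ring double bond is sp² and brings one electron to the p orbital; each sp² =N– keeps its lone pair in-plane and puts one electron into the π system; the oxygen donates one lone pair from its p orbital — every position has a p orbital, so the cyclic π system is continuous.
Adding the contributions, 3 × 2 = 6 from the double-bond units + 2 from the O atom = 8.
A 4n π count (8, n = 2) in a planar conjugated ring means antiaromatic.

Antiaromatic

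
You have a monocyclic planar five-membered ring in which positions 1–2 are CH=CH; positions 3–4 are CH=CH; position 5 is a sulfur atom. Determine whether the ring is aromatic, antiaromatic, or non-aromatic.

Check conjugation: every atom in a ring double bond is sp² and brings one electron to the p orbital; the sulfur donates one lone pair from its p orbital — every position has a p orbital, so the cyclic π system is continuous.
Adding the contributions, 2 × 2 = 4 from the double-bond units + 2 from the S atom = 6.
6 = 4(1) + 2, which satisfies Hückel's 4n+2 rule.

Aromatic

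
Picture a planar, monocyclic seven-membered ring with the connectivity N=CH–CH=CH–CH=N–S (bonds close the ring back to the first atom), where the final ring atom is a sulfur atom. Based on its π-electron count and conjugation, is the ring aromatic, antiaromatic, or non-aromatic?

Every ring atom contributes a p orbital perpendicular to the ring (each doubly-bonded ring atom is sp² with one p-orbital electron; each =N– nitrogen is pyridine-type (lone pair in the sp² plane, one electron in the p orbital); the sulfur donates one lone pair from its p orbital), so the π system is cyclic and fully conjugated.
Tallying contributions gives 3 × 2 = 6 from the double-bond units + 2 from the S atom = 8.
8 is a 4n count (n = 2), so the planar conjugated ring is antiaromatic.

Antiaromatic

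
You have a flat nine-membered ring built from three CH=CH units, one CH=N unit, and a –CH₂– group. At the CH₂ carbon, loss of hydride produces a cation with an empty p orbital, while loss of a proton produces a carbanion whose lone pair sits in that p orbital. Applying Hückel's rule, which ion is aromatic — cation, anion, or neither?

The anion

In either ion the ring is fully conjugated: every atom, including the new sp² carbon, supplies a p orbital.
Cation: 4 × 2 + 0 = 8 π electrons → 4(2), antiaromatic.
Anion: 4 × 2 + 2 = 10 π electrons → 4(2)+2, aromatic.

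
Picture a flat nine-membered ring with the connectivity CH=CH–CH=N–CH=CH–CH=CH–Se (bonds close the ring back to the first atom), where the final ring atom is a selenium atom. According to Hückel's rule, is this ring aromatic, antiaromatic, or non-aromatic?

Aromatic

The p orbitals form a continuous loop: every atom in a ring double bond is sp² and brings one electron to the p orbital; each =N– nitrogen is pyridine-type (lone pair in the sp² plane, one electron in the p orbital); the selenium donates one lone pair from its p orbital. The ring is fully conjugated.
Tallying contributions gives 4 × 2 = 8 from the double-bond units + 2 from the Se atom = 10.
Since 10 = 4·2 + 2, the ring meets the 4n+2 criterion.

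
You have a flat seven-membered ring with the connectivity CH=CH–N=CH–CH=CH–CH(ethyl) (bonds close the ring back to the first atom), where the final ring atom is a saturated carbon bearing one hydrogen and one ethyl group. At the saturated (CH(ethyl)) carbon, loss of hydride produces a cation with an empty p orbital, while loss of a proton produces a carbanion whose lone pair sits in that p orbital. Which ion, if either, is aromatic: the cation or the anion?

The cation

Once that carbon is sp², every ring atom has a p orbital and both ions are fully conjugated.
Cation: 3 × 2 + 0 = 6 π electrons → 4(1)+2, aromatic.
Anion: 3 × 2 + 2 = 8 π electrons → 4(2), antiaromatic.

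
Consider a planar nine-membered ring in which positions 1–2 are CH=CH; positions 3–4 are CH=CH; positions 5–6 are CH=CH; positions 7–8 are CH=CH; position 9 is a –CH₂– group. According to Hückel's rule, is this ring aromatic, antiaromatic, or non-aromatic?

Non-aromatic

Because the tetrahedral CH₂ carbon is sp³ and has no p orbital in the ring π system at the CH2 position, the π system cannot extend all the way around the ring.
Without a continuous loop of overlapping p orbitals the Hückel electron count never comes into play.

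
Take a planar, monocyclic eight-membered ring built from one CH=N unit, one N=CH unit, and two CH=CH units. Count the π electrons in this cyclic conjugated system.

8

All ring atoms are sp² and supply a p orbital to the ring (each doubly-bonded ring atom is sp² with one p-orbital electron; each sp² =N– keeps its lone pair in-plane and puts one electron into the π system); the conjugation is uninterrupted.
Tallying contributions gives 4 × 2 = 8 from the 4 double-bond units.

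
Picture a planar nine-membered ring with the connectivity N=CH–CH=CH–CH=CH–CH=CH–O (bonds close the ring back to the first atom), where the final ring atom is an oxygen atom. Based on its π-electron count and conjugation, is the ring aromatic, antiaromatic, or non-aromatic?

Aromatic

Every ring atom contributes a p orbital perpendicular to the ring (each doubly-bonded ring atom is sp² with one p-orbital electron; each sp² =N– keeps its lone pair in-plane and puts one electron into the π system; the oxygen donates one lone pair from its p orbital), so the π system is cyclic and fully conjugated.
Tallying contributions gives 4 × 2 = 8 from the double-bond units + 2 from the O atom = 10.
With 10 π electrons (n = 2), the Hückel 4n+2 condition holds.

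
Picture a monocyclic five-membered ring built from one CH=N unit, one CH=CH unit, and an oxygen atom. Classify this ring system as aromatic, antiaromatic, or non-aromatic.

Aromatic

The p orbitals form a continuous loop: the double-bond atoms are sp², each contributing one p electron; the doubly-bonded nitrogens are pyridine-type — their lone pairs lie in the ring plane, leaving one electron in the p orbital; the oxygen donates one lone pair from its p orbital. The ring is fully conjugated.
Tallying contributions gives 2 × 2 = 4 from the double-bond units + 2 from the O atom = 6.
Since 6 = 4·1 + 2, the ring meets the 4n+2 criterion.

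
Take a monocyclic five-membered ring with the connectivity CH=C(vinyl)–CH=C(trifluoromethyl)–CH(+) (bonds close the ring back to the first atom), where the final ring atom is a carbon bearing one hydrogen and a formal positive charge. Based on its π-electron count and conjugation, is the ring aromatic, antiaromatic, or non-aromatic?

Antiaromatic

Check conjugation: the double-bond atoms are sp², each contributing one p electron; the carbocation has an empty p orbital — every position has a p orbital, so the cyclic π system is continuous.
π-electron count: 2 × 2 = 4 from the double-bond units + 0 from the CH(+) atom = 4.
With 4 = 4·1 π electrons, Hückel's rule classifies the planar ring as antiaromatic.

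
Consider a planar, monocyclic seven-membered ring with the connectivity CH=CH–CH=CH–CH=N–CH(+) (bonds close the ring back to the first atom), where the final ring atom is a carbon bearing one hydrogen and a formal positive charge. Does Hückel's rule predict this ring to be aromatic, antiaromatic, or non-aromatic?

All ring atoms are sp² and supply a p orbital to the ring (every atom in a ring double bond is sp² and brings one electron to the p orbital; each sp² =N– keeps its lone pair in-plane and puts one electron into the π system; the carbocation has an empty p orbital); the conjugation is uninterrupted.
Adding the contributions, 3 × 2 = 6 from the double-bond units + 0 from the CH(+) atom = 6.
That gives a 4n+2 count (6, n = 1).

Aromatic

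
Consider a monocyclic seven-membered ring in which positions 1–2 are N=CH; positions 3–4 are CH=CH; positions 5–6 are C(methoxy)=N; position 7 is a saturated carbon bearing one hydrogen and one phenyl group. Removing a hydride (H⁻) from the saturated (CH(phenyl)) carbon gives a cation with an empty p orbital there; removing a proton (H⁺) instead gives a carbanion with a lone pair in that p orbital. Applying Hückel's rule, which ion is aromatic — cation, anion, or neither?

Once that carbon is sp², every ring atom has a p orbital and both ions are fully conjugated.
Cation: 3 × 2 + 0 = 6 π electrons → 4(1)+2, aromatic.
Anion: 3 × 2 + 2 = 8 π electrons → 4(2), antiaromatic.

The cation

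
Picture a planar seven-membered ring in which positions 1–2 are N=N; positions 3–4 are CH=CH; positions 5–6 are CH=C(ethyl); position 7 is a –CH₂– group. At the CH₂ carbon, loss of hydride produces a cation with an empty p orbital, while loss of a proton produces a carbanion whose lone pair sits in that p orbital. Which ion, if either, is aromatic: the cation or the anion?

The cation

In both ions every ring atom is sp² and contributes a p orbital, so both rings are fully conjugated.
Cation: 3 × 2 + 0 = 6 π electrons → 4(1)+2, aromatic.
Anion: 3 × 2 + 2 = 8 π electrons → 4(2), antiaromatic.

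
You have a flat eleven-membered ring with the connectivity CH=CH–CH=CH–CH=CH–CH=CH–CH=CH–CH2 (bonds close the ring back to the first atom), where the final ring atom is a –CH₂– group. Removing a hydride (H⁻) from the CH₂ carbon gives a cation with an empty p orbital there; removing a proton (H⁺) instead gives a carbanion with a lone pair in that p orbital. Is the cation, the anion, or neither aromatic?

Both ions have a continuous loop of p orbitals — each ring atom is sp².
Cation: 5 × 2 + 0 = 10 π electrons → 4(2)+2, aromatic.
Anion: 5 × 2 + 2 = 12 π electrons → 4(3), antiaromatic.

The cation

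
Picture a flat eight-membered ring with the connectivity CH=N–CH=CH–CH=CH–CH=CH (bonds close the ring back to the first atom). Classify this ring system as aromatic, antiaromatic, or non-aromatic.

Antiaromatic

The p orbitals form a continuous loop: the double-bond atoms are sp², each contributing one p electron; the doubly-bonded nitrogens are pyridine-type — their lone pairs lie in the ring plane, leaving one electron in the p orbital. The ring is fully conjugated.
Counting π electrons: 4 × 2 = 8 from the 4 double-bond units.
A 4n π count (8, n = 2) in a planar conjugated ring means antiaromatic.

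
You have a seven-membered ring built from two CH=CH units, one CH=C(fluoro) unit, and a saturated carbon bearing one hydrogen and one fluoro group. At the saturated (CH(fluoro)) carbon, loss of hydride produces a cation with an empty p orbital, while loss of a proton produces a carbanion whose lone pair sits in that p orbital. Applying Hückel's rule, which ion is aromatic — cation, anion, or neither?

The cation

Once that carbon is sp², every ring atom has a p orbital and both ions are fully conjugated.
Cation: 3 × 2 + 0 = 6 π electrons → 4(1)+2, aromatic.
Anion: 3 × 2 + 2 = 8 π electrons → 4(2), antiaromatic.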